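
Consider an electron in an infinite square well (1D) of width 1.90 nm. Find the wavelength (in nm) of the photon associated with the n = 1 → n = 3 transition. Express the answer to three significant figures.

λ = 1.49×10^3 nm

E_1 = h²/(8m_eL²) = 1.669×10^-20 J, so ΔE = (3² − 1²)E_1 = 1.335×10^-19 J.
λ = hc/ΔE = (6.626×10^-34·2.998×10^8)/1.335×10^-19 = 1.49×10^-6 m = 1.49×10^3 nm.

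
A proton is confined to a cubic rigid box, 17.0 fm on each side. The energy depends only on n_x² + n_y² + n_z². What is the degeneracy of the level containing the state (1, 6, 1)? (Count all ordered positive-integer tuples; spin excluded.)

The level has n_x² + n_y² + n_z² = 38. The ordered positive-integer solutions are (1, 1, 6), (1, 6, 1), (2, 3, 5), (2, 5, 3), (3, 2, 5), (3, 5, 2), (5, 2, 3), (5, 3, 2), (6, 1, 1).
That gives 9 states.

degeneracy = 9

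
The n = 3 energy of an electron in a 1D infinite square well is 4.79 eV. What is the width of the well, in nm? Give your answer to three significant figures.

From E_n = n²h²/(8m_eL²), L = n·h/√(8m_eE_n).
E_3 = 4.79 eV = 7.674×10^-19 J, so L = 3·6.626×10^-34/√(8·9.109×10^-31·7.674×10^-19) = 8.41×10^-10 m = 0.841 nm.

L = 0.841 nm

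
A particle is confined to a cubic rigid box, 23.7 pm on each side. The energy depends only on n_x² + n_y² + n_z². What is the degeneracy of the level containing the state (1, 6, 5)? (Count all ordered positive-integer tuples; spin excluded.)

degeneracy = 12

The level has n_x² + n_y² + n_z² = 62. The ordered positive-integer solutions are (1, 5, 6), (1, 6, 5), (2, 3, 7), (2, 7, 3), (3, 2, 7), (3, 7, 2), (5, 1, 6), (5, 6, 1), (6, 1, 5), (6, 5, 1), (7, 2, 3), (7, 3, 2).
That gives 12 states.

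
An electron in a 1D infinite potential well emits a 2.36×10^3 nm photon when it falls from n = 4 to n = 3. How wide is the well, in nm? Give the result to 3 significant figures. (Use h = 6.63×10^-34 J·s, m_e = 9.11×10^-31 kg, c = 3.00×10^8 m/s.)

L = 2.24 nm

The photon carries ΔE = hc/λ = 6.63×10^-34·3.00×10^8/2.36×10^-6 m = 8.428×10^-20 J.
Since ΔE = (4² − 3²)E_1, E_1 = 1.204×10^-20 J, and L = h/√(8m_eE_1) = 2.24×10^-9 m = 2.24 nm.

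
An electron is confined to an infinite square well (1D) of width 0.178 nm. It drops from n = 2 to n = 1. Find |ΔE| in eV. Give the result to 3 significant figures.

|ΔE| = 35.6 eV

E_1 = h²/(8m_eL²) = 1.902×10^-18 J.
|ΔE| = |2² − 1²|·E_1 = 3·1.902×10^-18 J = 5.706×10^-18 J = 35.6 eV.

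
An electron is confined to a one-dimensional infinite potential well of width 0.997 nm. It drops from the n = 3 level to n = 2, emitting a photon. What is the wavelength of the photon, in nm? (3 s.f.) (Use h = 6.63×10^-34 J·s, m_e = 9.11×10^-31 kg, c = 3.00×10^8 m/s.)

λ = 656 nm

E_1 = h²/(8m_eL²) = 6.068×10^-20 J, so ΔE = (3² − 2²)E_1 = 3.034×10^-19 J.
λ = hc/ΔE = (6.63×10^-34·3.00×10^8)/3.034×10^-19 = 6.56×10^-7 m = 656 nm.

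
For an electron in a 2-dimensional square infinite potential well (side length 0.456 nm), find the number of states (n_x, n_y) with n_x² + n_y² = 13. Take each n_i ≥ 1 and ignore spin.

The level has n_x² + n_y² = 13. The ordered positive-integer solutions are (2, 3), (3, 2).
That gives 2 states.

degeneracy = 2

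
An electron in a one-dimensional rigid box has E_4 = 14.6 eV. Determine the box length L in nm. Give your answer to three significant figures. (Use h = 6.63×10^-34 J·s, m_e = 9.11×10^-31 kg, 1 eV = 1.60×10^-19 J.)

L = 0.643 nm

From E_n = n²h²/(8m_eL²), L = n·h/√(8m_eE_n).
E_4 = 14.6 eV = 2.336×10^-18 J, so L = 4·6.63×10^-34/√(8·9.11×10^-31·2.336×10^-18) = 6.43×10^-10 m = 0.643 nm.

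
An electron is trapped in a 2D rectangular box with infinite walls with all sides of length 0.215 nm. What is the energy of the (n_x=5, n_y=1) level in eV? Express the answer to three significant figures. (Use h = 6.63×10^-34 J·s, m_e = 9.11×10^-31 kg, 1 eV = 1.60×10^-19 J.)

E = 212 eV

For a 2D rectangular well E = (h²/8m_e)·Σ n_i²/L_i² = (6.63×10^-34)²/(8·9.11×10^-31) · [5²/(0.215 nm)² + 1²/(0.215 nm)²].
Evaluating gives E = 3.392×10^-17 J = 212 eV.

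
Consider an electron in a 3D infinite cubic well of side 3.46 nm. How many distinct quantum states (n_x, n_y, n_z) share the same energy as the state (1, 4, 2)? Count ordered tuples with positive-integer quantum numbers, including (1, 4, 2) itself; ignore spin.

The level has n_x² + n_y² + n_z² = 21. The ordered positive-integer solutions are (1, 2, 4), (1, 4, 2), (2, 1, 4), (2, 4, 1), (4, 1, 2), (4, 2, 1).
That gives 6 states.

degeneracy = 6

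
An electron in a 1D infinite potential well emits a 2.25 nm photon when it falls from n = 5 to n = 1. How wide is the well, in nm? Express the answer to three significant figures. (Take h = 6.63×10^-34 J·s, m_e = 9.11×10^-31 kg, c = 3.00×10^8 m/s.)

L = 0.128 nm

The photon carries ΔE = hc/λ = 6.63×10^-34·3.00×10^8/2.25×10^-9 m = 8.840×10^-17 J.
Since ΔE = (5² − 1²)E_1, E_1 = 3.683×10^-18 J, and L = h/√(8m_eE_1) = 1.28×10^-10 m = 0.128 nm.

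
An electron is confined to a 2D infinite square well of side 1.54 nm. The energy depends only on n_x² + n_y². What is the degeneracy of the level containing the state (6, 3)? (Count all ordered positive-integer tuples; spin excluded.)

The level has n_x² + n_y² = 45. The ordered positive-integer solutions are (3, 6), (6, 3).
That gives 2 states.

degeneracy = 2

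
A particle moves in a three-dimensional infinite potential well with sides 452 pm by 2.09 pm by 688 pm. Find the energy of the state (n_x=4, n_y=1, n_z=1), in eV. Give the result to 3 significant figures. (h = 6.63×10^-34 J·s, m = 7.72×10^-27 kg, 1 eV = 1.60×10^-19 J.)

For a 3D rectangular well E = (h²/8m)·Σ n_i²/L_i² = (6.63×10^-34)²/(8·7.72×10^-27) · [4²/(452 pm)² + 1²/(2.09 pm)² + 1²/(688 pm)²].
Evaluating gives E = 1.630×10^-18 J = 10.2 eV.

E = 10.2 eV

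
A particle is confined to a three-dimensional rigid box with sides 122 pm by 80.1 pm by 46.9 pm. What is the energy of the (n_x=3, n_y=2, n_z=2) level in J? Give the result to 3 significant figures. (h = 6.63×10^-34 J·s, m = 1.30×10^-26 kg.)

E = 1.29×10^-20 J

For a 3D rectangular well E = (h²/8m)·Σ n_i²/L_i² = (6.63×10^-34)²/(8·1.30×10^-26) · [3²/(122 pm)² + 2²/(80.1 pm)² + 2²/(46.9 pm)²].
Evaluating gives E = 1.29×10^-20 J.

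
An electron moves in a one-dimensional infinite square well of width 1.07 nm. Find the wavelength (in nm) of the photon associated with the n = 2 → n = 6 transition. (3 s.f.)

λ = 118 nm

E_1 = h²/(8m_eL²) = 5.262×10^-20 J, so ΔE = (6² − 2²)E_1 = 1.684×10^-18 J.
λ = hc/ΔE = (6.626×10^-34·2.998×10^8)/1.684×10^-18 = 1.18×10^-7 m = 118 nm.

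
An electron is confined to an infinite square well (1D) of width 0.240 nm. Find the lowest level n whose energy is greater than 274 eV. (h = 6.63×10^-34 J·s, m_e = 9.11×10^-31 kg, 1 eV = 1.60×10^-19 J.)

E_1 = h²/(8m_eL²) = 1.047×10^-18 J = 6.544 eV.
Need n² > 274/6.544 = 41.87, i.e. n > 6.471.
The smallest integer satisfying this is n = 7.

n = 7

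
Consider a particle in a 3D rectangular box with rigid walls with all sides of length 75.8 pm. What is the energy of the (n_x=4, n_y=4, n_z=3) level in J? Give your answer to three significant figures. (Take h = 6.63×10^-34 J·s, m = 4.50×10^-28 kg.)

E = 8.71×10^-19 J

For a 3D rectangular well E = (h²/8m)·Σ n_i²/L_i² = (6.63×10^-34)²/(8·4.50×10^-28) · [4²/(75.8 pm)² + 4²/(75.8 pm)² + 3²/(75.8 pm)²].
Evaluating gives E = 8.71×10^-19 J.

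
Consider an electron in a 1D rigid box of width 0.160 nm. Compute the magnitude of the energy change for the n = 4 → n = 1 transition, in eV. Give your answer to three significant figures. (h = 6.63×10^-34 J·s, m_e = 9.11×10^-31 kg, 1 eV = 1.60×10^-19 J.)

E_1 = h²/(8m_eL²) = 2.356×10^-18 J.
|ΔE| = |4² − 1²|·E_1 = 15·2.356×10^-18 J = 3.534×10^-17 J = 221 eV.

|ΔE| = 221 eV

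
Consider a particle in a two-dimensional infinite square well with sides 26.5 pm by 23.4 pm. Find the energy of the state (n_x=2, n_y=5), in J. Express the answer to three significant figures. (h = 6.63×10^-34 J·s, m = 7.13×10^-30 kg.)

E = 3.96×10^-16 J

For a 2D rectangular well E = (h²/8m)·Σ n_i²/L_i² = (6.63×10^-34)²/(8·7.13×10^-30) · [2²/(26.5 pm)² + 5²/(23.4 pm)²].
Evaluating gives E = 3.96×10^-16 J.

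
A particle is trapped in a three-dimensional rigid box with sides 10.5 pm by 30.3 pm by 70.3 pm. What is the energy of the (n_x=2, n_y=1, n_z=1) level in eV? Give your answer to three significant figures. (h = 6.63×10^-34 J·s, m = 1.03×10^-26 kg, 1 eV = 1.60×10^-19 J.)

E = 1.25 eV

For a 3D rectangular well E = (h²/8m)·Σ n_i²/L_i² = (6.63×10^-34)²/(8·1.03×10^-26) · [2²/(10.5 pm)² + 1²/(30.3 pm)² + 1²/(70.3 pm)²].
Evaluating gives E = 2.004×10^-19 J = 1.25 eV.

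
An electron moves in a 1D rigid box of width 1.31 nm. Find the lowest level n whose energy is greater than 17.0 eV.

n = 9

E_1 = h²/(8m_eL²) = 3.511×10^-20 J = 0.2192 eV.
Need n² > 17.0/0.2192 = 77.55, i.e. n > 8.806.
The smallest integer satisfying this is n = 9.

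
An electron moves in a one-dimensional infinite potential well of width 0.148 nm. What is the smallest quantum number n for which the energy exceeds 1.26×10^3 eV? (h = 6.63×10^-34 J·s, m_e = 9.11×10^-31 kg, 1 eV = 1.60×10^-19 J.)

n = 9

E_1 = h²/(8m_eL²) = 2.754×10^-18 J = 17.21 eV.
Need n² > 1.26×10^3/17.21 = 73.21, i.e. n > 8.556.
The smallest integer satisfying this is n = 9.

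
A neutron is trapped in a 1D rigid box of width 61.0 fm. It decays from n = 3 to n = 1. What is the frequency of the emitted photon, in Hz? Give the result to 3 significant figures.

f = 1.06×10^20 Hz

E_1 = h²/(8m_nL²) = 8.805×10^-15 J and ΔE = (3² − 1²)E_1 = 7.044×10^-14 J.
f = ΔE/h = 7.044×10^-14/6.626×10^-34 = 1.06×10^20 Hz.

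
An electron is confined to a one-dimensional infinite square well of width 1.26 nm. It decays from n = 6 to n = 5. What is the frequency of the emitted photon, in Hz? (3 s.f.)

f = 6.30×10^14 Hz

E_1 = h²/(8m_eL²) = 3.795×10^-20 J and ΔE = (6² − 5²)E_1 = 4.175×10^-19 J.
f = ΔE/h = 4.175×10^-19/6.626×10^-34 = 6.30×10^14 Hz.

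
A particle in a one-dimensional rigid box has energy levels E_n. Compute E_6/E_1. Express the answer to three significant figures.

36.0

E_n ∝ n², so E_6/E_1 = 6²/1² = 36/1 = 36.0.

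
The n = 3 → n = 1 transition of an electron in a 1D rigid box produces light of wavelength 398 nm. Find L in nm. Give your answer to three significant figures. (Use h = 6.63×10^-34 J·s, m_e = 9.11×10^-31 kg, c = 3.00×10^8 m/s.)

The photon carries ΔE = hc/λ = 6.63×10^-34·3.00×10^8/3.98×10^-7 m = 4.997×10^-19 J.
Since ΔE = (3² − 1²)E_1, E_1 = 6.246×10^-20 J, and L = h/√(8m_eE_1) = 9.83×10^-10 m = 0.983 nm.

L = 0.983 nm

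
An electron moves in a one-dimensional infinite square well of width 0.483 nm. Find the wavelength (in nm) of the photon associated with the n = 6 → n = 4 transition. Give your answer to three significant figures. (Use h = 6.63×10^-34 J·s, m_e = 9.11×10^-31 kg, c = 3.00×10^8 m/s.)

E_1 = h²/(8m_eL²) = 2.585×10^-19 J, so ΔE = (6² − 4²)E_1 = 5.170×10^-18 J.
λ = hc/ΔE = (6.63×10^-34·3.00×10^8)/5.170×10^-18 = 3.85×10^-8 m = 38.5 nm.

λ = 38.5 nm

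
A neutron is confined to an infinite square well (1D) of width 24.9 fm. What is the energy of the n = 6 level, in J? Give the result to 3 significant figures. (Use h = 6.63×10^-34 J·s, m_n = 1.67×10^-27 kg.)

E_6 = 1.91×10^-12 J

For an infinite well E_n = n²h²/(8m_nL²), so E_1 = h²/(8m_nL²) = (6.63×10^-34)²/(8·1.67×10^-27·(2.49×10^-14 m)²) = 5.307×10^-14 J.
Then E_6 = 6²·E_1 = 36·5.307×10^-14 J = 1.91×10^-12 J.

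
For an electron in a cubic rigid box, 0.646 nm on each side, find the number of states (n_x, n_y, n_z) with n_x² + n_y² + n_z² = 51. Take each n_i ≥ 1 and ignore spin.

The level has n_x² + n_y² + n_z² = 51. The ordered positive-integer solutions are (1, 1, 7), (1, 5, 5), (1, 7, 1), (5, 1, 5), (5, 5, 1), (7, 1, 1).
That gives 6 states.

degeneracy = 6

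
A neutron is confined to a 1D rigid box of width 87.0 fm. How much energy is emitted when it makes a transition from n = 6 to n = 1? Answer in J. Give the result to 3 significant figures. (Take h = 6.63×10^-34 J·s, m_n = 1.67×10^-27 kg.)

|ΔE| = 1.52×10^-13 J

E_1 = h²/(8m_nL²) = 4.347×10^-15 J.
|ΔE| = |6² − 1²|·E_1 = 35·4.347×10^-15 J = 1.52×10^-13 J.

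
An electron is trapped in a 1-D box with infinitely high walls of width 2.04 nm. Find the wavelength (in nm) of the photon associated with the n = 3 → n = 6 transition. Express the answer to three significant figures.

λ = 508 nm

E_1 = h²/(8m_eL²) = 1.448×10^-20 J, so ΔE = (6² − 3²)E_1 = 3.910×10^-19 J.
λ = hc/ΔE = (6.626×10^-34·2.998×10^8)/3.910×10^-19 = 5.08×10^-7 m = 508 nm.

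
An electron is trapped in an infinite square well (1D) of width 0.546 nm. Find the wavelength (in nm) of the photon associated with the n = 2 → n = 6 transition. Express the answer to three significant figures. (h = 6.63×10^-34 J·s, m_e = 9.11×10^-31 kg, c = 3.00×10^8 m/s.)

λ = 30.7 nm

E_1 = h²/(8m_eL²) = 2.023×10^-19 J, so ΔE = (6² − 2²)E_1 = 6.474×10^-18 J.
λ = hc/ΔE = (6.63×10^-34·3.00×10^8)/6.474×10^-18 = 3.07×10^-8 m = 30.7 nm.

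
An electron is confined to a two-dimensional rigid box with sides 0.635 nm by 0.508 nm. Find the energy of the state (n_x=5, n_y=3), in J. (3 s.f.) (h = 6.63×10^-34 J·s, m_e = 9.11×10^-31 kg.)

For a 2D rectangular well E = (h²/8m_e)·Σ n_i²/L_i² = (6.63×10^-34)²/(8·9.11×10^-31) · [5²/(0.635 nm)² + 3²/(0.508 nm)²].
Evaluating gives E = 5.84×10^-18 J.

E = 5.84×10^-18 J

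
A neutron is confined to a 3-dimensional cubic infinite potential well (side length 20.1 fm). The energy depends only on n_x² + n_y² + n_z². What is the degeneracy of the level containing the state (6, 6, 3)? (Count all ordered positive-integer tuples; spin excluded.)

degeneracy = 12

The level has n_x² + n_y² + n_z² = 81. The ordered positive-integer solutions are (1, 4, 8), (1, 8, 4), (3, 6, 6), (4, 1, 8), (4, 4, 7), (4, 7, 4), (4, 8, 1), (6, 3, 6), (6, 6, 3), (7, 4, 4), (8, 1, 4), (8, 4, 1).
That gives 12 states.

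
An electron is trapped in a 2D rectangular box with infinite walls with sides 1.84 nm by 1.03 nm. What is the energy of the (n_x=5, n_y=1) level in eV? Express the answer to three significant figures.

E = 3.13 eV

For a 2D rectangular well E = (h²/8m_e)·Σ n_i²/L_i² = (6.626×10^-34)²/(8·9.109×10^-31) · [5²/(1.84 nm)² + 1²/(1.03 nm)²].
Evaluating gives E = 5.017×10^-19 J = 3.13 eV.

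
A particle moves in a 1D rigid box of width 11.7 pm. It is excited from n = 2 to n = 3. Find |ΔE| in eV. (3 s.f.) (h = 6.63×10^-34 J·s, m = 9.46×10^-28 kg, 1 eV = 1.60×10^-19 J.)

E_1 = h²/(8mL²) = 4.243×10^-19 J.
|ΔE| = |2² − 3²|·E_1 = 5·4.243×10^-19 J = 2.121×10^-18 J = 13.3 eV.

|ΔE| = 13.3 eV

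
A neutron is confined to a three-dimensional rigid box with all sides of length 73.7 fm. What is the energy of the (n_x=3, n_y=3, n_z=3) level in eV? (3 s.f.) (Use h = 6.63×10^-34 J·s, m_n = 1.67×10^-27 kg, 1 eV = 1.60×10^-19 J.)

For a 3D rectangular well E = (h²/8m_n)·Σ n_i²/L_i² = (6.63×10^-34)²/(8·1.67×10^-27) · [3²/(73.7 fm)² + 3²/(73.7 fm)² + 3²/(73.7 fm)²].
Evaluating gives E = 1.635×10^-13 J = 1.02×10^6 eV.

E = 1.02×10^6 eV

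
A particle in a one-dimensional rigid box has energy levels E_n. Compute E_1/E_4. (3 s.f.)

E_n ∝ n², so E_1/E_4 = 1²/4² = 1/16 = 0.0625.

0.0625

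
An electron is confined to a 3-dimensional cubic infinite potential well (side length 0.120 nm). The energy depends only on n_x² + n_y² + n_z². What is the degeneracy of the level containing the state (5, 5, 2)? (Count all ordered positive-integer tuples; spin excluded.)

degeneracy = 12

The level has n_x² + n_y² + n_z² = 54. The ordered positive-integer solutions are (1, 2, 7), (1, 7, 2), (2, 1, 7), (2, 5, 5), (2, 7, 1), (3, 3, 6), (3, 6, 3), (5, 2, 5), (5, 5, 2), (6, 3, 3), (7, 1, 2), (7, 2, 1).
That gives 12 states.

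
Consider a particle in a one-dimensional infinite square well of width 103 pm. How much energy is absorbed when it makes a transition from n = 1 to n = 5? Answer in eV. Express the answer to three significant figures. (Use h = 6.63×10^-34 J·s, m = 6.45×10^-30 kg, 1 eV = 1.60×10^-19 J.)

|ΔE| = 120 eV

E_1 = h²/(8mL²) = 8.030×10^-19 J.
|ΔE| = |1² − 5²|·E_1 = 24·8.030×10^-19 J = 1.927×10^-17 J = 120 eV.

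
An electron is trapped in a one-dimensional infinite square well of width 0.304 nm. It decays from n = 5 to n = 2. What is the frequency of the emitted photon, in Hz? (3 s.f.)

f = 2.07×10^16 Hz

E_1 = h²/(8m_eL²) = 6.519×10^-19 J and ΔE = (5² − 2²)E_1 = 1.369×10^-17 J.
f = ΔE/h = 1.369×10^-17/6.626×10^-34 = 2.07×10^16 Hz.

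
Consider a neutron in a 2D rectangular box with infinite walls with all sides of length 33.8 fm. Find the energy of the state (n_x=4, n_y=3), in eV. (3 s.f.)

E = 4.48×10^6 eV

For a 2D rectangular well E = (h²/8m_n)·Σ n_i²/L_i² = (6.626×10^-34)²/(8·1.675×10^-27) · [4²/(33.8 fm)² + 3²/(33.8 fm)²].
Evaluating gives E = 7.170×10^-13 J = 4.48×10^6 eV.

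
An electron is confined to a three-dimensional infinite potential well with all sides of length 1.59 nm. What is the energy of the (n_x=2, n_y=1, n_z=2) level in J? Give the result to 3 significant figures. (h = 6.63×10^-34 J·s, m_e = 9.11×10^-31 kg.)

E = 2.15×10^-19 J

For a 3D rectangular well E = (h²/8m_e)·Σ n_i²/L_i² = (6.63×10^-34)²/(8·9.11×10^-31) · [2²/(1.59 nm)² + 1²/(1.59 nm)² + 2²/(1.59 nm)²].
Evaluating gives E = 2.15×10^-19 J.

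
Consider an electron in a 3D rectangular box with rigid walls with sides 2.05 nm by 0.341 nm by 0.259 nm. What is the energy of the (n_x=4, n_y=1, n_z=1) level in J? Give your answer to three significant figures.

For a 3D rectangular well E = (h²/8m_e)·Σ n_i²/L_i² = (6.626×10^-34)²/(8·9.109×10^-31) · [4²/(2.05 nm)² + 1²/(0.341 nm)² + 1²/(0.259 nm)²].
Evaluating gives E = 1.65×10^-18 J.

E = 1.65×10^-18 J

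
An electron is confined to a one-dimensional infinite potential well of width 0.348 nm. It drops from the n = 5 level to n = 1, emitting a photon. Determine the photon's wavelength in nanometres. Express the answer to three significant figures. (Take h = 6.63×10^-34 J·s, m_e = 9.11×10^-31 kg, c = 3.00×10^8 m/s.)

E_1 = h²/(8m_eL²) = 4.980×10^-19 J, so ΔE = (5² − 1²)E_1 = 1.195×10^-17 J.
λ = hc/ΔE = (6.63×10^-34·3.00×10^8)/1.195×10^-17 = 1.66×10^-8 m = 16.6 nm.

λ = 16.6 nm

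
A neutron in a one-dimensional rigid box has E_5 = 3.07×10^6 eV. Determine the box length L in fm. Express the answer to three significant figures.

L = 40.8 fm

From E_n = n²h²/(8m_nL²), L = n·h/√(8m_nE_n).
E_5 = 3.07×10^6 eV = 4.918×10^-13 J, so L = 5·6.626×10^-34/√(8·1.675×10^-27·4.918×10^-13) = 4.08×10^-14 m = 40.8 fm.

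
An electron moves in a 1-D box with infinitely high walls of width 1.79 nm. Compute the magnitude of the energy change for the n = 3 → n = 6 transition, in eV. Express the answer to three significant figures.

|ΔE| = 3.17 eV

E_1 = h²/(8m_eL²) = 1.880×10^-20 J.
|ΔE| = |3² − 6²|·E_1 = 27·1.880×10^-20 J = 5.076×10^-19 J = 3.17 eV.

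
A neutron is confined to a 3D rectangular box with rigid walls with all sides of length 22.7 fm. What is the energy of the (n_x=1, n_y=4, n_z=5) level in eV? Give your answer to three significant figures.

For a 3D rectangular well E = (h²/8m_n)·Σ n_i²/L_i² = (6.626×10^-34)²/(8·1.675×10^-27) · [1²/(22.7 fm)² + 4²/(22.7 fm)² + 5²/(22.7 fm)²].
Evaluating gives E = 2.671×10^-12 J = 1.67×10^7 eV.

E = 1.67×10^7 eV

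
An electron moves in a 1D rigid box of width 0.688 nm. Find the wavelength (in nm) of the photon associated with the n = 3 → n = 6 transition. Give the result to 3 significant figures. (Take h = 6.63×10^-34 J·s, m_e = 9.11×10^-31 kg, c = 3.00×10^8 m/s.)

E_1 = h²/(8m_eL²) = 1.274×10^-19 J, so ΔE = (6² − 3²)E_1 = 3.440×10^-18 J.
λ = hc/ΔE = (6.63×10^-34·3.00×10^8)/3.440×10^-18 = 5.78×10^-8 m = 57.8 nm.

λ = 57.8 nm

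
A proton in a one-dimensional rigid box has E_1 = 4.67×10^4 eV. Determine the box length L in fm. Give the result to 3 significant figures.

From E_n = n²h²/(8m_pL²), L = n·h/√(8m_pE_n).
E_1 = 4.67×10^4 eV = 7.481×10^-15 J, so L = 1·6.626×10^-34/√(8·1.673×10^-27·7.481×10^-15) = 6.62×10^-14 m = 66.2 fm.

L = 66.2 fm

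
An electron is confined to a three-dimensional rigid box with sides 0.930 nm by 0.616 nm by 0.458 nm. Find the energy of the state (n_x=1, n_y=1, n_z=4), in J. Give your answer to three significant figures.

For a 3D rectangular well E = (h²/8m_e)·Σ n_i²/L_i² = (6.626×10^-34)²/(8·9.109×10^-31) · [1²/(0.930 nm)² + 1²/(0.616 nm)² + 4²/(0.458 nm)²].
Evaluating gives E = 4.82×10^-18 J.

E = 4.82×10^-18 J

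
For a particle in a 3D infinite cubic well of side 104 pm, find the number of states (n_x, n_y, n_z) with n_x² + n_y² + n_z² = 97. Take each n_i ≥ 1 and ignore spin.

The level has n_x² + n_y² + n_z² = 97. The ordered positive-integer solutions are (5, 6, 6), (6, 5, 6), (6, 6, 5).
That gives 3 states.

degeneracy = 3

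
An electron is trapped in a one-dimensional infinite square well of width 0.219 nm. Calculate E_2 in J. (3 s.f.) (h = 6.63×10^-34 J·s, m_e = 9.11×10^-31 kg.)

E_2 = 5.03×10^-18 J

For an infinite well E_n = n²h²/(8m_eL²), so E_1 = h²/(8m_eL²) = (6.63×10^-34)²/(8·9.11×10^-31·(2.19×10^-10 m)²) = 1.258×10^-18 J.
Then E_2 = 2²·E_1 = 4·1.258×10^-18 J = 5.03×10^-18 J.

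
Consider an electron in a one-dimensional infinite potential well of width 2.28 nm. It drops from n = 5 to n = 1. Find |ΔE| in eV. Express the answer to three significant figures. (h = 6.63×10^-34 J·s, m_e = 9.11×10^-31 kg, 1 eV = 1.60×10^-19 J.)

E_1 = h²/(8m_eL²) = 1.160×10^-20 J.
|ΔE| = |5² − 1²|·E_1 = 24·1.160×10^-20 J = 2.784×10^-19 J = 1.74 eV.

|ΔE| = 1.74 eV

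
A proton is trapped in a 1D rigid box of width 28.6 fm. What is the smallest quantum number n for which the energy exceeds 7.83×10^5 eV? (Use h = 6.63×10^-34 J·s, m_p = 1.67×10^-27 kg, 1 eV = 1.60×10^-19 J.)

E_1 = h²/(8m_pL²) = 4.022×10^-14 J = 2.514×10^5 eV.
Need n² > 7.83×10^5/2.514×10^5 = 3.115, i.e. n > 1.765.
The smallest integer satisfying this is n = 2.

n = 2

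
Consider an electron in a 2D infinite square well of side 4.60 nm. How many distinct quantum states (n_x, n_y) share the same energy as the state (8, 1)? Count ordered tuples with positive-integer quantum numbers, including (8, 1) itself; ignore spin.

The level has n_x² + n_y² = 65. The ordered positive-integer solutions are (1, 8), (4, 7), (7, 4), (8, 1).
That gives 4 states.

degeneracy = 4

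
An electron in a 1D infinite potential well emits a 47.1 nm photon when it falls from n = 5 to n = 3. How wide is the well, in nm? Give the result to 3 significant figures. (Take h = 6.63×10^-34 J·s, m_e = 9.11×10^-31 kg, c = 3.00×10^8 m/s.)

L = 0.478 nm

The photon carries ΔE = hc/λ = 6.63×10^-34·3.00×10^8/4.71×10^-8 m = 4.223×10^-18 J.
Since ΔE = (5² − 3²)E_1, E_1 = 2.639×10^-19 J, and L = h/√(8m_eE_1) = 4.78×10^-10 m = 0.478 nm.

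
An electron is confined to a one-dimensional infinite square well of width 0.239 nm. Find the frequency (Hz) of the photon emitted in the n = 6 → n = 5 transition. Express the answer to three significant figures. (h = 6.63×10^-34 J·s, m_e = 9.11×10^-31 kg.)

E_1 = h²/(8m_eL²) = 1.056×10^-18 J and ΔE = (6² − 5²)E_1 = 1.162×10^-17 J.
f = ΔE/h = 1.162×10^-17/6.63×10^-34 = 1.75×10^16 Hz.

f = 1.75×10^16 Hz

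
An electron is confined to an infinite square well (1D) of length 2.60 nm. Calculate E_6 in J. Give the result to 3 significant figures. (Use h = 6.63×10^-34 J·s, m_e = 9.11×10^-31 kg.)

E_6 = 3.21×10^-19 J

For an infinite well E_n = n²h²/(8m_eL²), so E_1 = h²/(8m_eL²) = (6.63×10^-34)²/(8·9.11×10^-31·(2.60×10^-9 m)²) = 8.922×10^-21 J.
Then E_6 = 6²·E_1 = 36·8.922×10^-21 J = 3.21×10^-19 J.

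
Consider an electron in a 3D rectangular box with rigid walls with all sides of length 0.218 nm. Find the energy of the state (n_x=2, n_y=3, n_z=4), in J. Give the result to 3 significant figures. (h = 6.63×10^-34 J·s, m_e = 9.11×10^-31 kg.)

For a 3D rectangular well E = (h²/8m_e)·Σ n_i²/L_i² = (6.63×10^-34)²/(8·9.11×10^-31) · [2²/(0.218 nm)² + 3²/(0.218 nm)² + 4²/(0.218 nm)²].
Evaluating gives E = 3.68×10^-17 J.

E = 3.68×10^-17 J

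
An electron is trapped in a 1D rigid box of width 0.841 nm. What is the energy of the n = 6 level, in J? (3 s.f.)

E_6 = 3.07×10^-18 J

For an infinite well E_n = n²h²/(8m_eL²), so E_1 = h²/(8m_eL²) = (6.626×10^-34)²/(8·9.109×10^-31·(8.41×10^-10 m)²) = 8.518×10^-20 J.
Then E_6 = 6²·E_1 = 36·8.518×10^-20 J = 3.07×10^-18 J.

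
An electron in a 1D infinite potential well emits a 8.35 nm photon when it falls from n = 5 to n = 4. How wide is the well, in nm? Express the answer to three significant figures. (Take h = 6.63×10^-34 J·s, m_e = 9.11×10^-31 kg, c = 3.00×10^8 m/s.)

L = 0.151 nm

The photon carries ΔE = hc/λ = 6.63×10^-34·3.00×10^8/8.35×10^-9 m = 2.382×10^-17 J.
Since ΔE = (5² − 4²)E_1, E_1 = 2.647×10^-18 J, and L = h/√(8m_eE_1) = 1.51×10^-10 m = 0.151 nm.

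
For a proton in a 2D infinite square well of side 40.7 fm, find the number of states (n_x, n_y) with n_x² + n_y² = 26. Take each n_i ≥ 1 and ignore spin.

The level has n_x² + n_y² = 26. The ordered positive-integer solutions are (1, 5), (5, 1).
That gives 2 states.

degeneracy = 2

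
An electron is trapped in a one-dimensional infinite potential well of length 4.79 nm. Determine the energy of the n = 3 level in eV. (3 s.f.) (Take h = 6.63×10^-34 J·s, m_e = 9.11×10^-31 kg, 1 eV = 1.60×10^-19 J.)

E_3 = 0.148 eV

For an infinite well E_n = n²h²/(8m_eL²), so E_1 = h²/(8m_eL²) = (6.63×10^-34)²/(8·9.11×10^-31·(4.79×10^-9 m)²) = 2.629×10^-21 J.
Then E_3 = 3²·E_1 = 9·2.629×10^-21 J = 2.366×10^-20 J.
Converting, E_3 = 2.366×10^-20 J / (1.60×10^-19 J/eV) = 0.148 eV.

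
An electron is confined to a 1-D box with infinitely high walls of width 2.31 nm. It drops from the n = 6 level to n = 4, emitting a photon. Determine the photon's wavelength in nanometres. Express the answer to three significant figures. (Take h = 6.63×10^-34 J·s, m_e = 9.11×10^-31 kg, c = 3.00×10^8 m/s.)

E_1 = h²/(8m_eL²) = 1.130×10^-20 J, so ΔE = (6² − 4²)E_1 = 2.260×10^-19 J.
λ = hc/ΔE = (6.63×10^-34·3.00×10^8)/2.260×10^-19 = 8.80×10^-7 m = 880 nm.

λ = 880 nm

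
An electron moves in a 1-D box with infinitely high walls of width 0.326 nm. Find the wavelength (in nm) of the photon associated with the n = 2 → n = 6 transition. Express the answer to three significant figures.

λ = 11.0 nm

E_1 = h²/(8m_eL²) = 5.669×10^-19 J, so ΔE = (6² − 2²)E_1 = 1.814×10^-17 J.
λ = hc/ΔE = (6.626×10^-34·2.998×10^8)/1.814×10^-17 = 1.10×10^-8 m = 11.0 nm.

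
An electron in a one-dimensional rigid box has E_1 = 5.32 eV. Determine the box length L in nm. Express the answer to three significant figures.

From E_n = n²h²/(8m_eL²), L = n·h/√(8m_eE_n).
E_1 = 5.32 eV = 8.523×10^-19 J, so L = 1·6.626×10^-34/√(8·9.109×10^-31·8.523×10^-19) = 2.66×10^-10 m = 0.266 nm.

L = 0.266 nm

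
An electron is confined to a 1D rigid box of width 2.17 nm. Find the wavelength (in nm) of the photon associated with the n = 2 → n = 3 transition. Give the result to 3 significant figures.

λ = 3.11×10^3 nm

E_1 = h²/(8m_eL²) = 1.279×10^-20 J, so ΔE = (3² − 2²)E_1 = 6.395×10^-20 J.
λ = hc/ΔE = (6.626×10^-34·2.998×10^8)/6.395×10^-20 = 3.11×10^-6 m = 3.11×10^3 nm.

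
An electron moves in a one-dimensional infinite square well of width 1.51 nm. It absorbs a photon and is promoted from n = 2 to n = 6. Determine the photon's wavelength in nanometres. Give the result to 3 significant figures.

E_1 = h²/(8m_eL²) = 2.642×10^-20 J, so ΔE = (6² − 2²)E_1 = 8.454×10^-19 J.
λ = hc/ΔE = (6.626×10^-34·2.998×10^8)/8.454×10^-19 = 2.35×10^-7 m = 235 nm.

λ = 235 nm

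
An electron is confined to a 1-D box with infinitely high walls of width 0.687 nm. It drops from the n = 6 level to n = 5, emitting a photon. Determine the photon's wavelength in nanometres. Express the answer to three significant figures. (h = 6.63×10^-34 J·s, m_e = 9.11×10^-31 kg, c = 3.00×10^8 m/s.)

λ = 141 nm

E_1 = h²/(8m_eL²) = 1.278×10^-19 J, so ΔE = (6² − 5²)E_1 = 1.406×10^-18 J.
λ = hc/ΔE = (6.63×10^-34·3.00×10^8)/1.406×10^-18 = 1.41×10^-7 m = 141 nm.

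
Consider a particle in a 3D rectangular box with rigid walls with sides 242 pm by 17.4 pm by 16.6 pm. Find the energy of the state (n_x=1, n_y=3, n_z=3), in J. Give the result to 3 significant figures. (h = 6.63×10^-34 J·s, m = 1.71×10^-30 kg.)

For a 3D rectangular well E = (h²/8m)·Σ n_i²/L_i² = (6.63×10^-34)²/(8·1.71×10^-30) · [1²/(242 pm)² + 3²/(17.4 pm)² + 3²/(16.6 pm)²].
Evaluating gives E = 2.01×10^-15 J.

E = 2.01×10^-15 J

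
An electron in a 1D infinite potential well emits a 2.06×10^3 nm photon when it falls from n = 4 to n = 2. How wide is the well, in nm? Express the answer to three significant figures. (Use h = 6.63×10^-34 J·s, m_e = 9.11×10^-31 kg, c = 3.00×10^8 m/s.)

The photon carries ΔE = hc/λ = 6.63×10^-34·3.00×10^8/2.06×10^-6 m = 9.655×10^-20 J.
Since ΔE = (4² − 2²)E_1, E_1 = 8.046×10^-21 J, and L = h/√(8m_eE_1) = 2.74×10^-9 m = 2.74 nm.

L = 2.74 nm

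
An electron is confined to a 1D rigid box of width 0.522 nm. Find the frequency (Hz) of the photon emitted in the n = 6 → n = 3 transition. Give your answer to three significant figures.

f = 9.01×10^15 Hz

E_1 = h²/(8m_eL²) = 2.211×10^-19 J and ΔE = (6² − 3²)E_1 = 5.970×10^-18 J.
f = ΔE/h = 5.970×10^-18/6.626×10^-34 = 9.01×10^15 Hz.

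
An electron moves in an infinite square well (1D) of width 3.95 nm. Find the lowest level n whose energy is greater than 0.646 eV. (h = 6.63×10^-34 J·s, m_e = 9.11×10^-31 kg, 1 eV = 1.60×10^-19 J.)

n = 6

E_1 = h²/(8m_eL²) = 3.866×10^-21 J = 0.02416 eV.
Need n² > 0.646/0.02416 = 26.74, i.e. n > 5.171.
The smallest integer satisfying this is n = 6.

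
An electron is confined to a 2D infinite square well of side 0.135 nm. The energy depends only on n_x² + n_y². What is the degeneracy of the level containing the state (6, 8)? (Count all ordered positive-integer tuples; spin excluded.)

degeneracy = 2

The level has n_x² + n_y² = 100. The ordered positive-integer solutions are (6, 8), (8, 6).
That gives 2 states.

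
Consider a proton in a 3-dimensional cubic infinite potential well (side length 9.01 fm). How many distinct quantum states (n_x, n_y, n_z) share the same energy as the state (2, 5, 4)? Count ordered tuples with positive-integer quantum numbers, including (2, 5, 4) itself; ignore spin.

degeneracy = 6

The level has n_x² + n_y² + n_z² = 45. The ordered positive-integer solutions are (2, 4, 5), (2, 5, 4), (4, 2, 5), (4, 5, 2), (5, 2, 4), (5, 4, 2).
That gives 6 states.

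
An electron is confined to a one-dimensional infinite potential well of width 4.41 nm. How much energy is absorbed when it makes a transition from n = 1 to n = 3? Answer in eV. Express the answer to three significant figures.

E_1 = h²/(8m_eL²) = 3.098×10^-21 J.
|ΔE| = |1² − 3²|·E_1 = 8·3.098×10^-21 J = 2.478×10^-20 J = 0.155 eV.

|ΔE| = 0.155 eV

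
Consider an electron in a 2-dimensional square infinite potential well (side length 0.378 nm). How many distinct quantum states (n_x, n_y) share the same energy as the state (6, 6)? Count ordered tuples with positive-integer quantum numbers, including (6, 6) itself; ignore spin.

degeneracy = 1

The level has n_x² + n_y² = 72. The ordered positive-integer solutions are (6, 6).
That gives 1 state.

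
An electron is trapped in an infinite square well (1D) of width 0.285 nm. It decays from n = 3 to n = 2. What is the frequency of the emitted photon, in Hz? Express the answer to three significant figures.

f = 5.60×10^15 Hz

E_1 = h²/(8m_eL²) = 7.417×10^-19 J and ΔE = (3² − 2²)E_1 = 3.708×10^-18 J.
f = ΔE/h = 3.708×10^-18/6.626×10^-34 = 5.60×10^15 Hz.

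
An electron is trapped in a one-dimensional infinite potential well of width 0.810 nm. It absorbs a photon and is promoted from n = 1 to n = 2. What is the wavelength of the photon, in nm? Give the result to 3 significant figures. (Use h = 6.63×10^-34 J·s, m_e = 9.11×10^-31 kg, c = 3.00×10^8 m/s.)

λ = 721 nm

E_1 = h²/(8m_eL²) = 9.193×10^-20 J, so ΔE = (2² − 1²)E_1 = 2.758×10^-19 J.
λ = hc/ΔE = (6.63×10^-34·3.00×10^8)/2.758×10^-19 = 7.21×10^-7 m = 721 nm.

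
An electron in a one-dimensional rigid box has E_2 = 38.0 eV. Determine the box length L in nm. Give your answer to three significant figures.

From E_n = n²h²/(8m_eL²), L = n·h/√(8m_eE_n).
E_2 = 38.0 eV = 6.088×10^-18 J, so L = 2·6.626×10^-34/√(8·9.109×10^-31·6.088×10^-18) = 1.99×10^-10 m = 0.199 nm.

L = 0.199 nm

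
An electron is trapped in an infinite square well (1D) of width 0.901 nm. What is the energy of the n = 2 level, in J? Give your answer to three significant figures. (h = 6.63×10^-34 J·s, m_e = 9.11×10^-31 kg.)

E_2 = 2.97×10^-19 J

For an infinite well E_n = n²h²/(8m_eL²), so E_1 = h²/(8m_eL²) = (6.63×10^-34)²/(8·9.11×10^-31·(9.01×10^-10 m)²) = 7.430×10^-20 J.
Then E_2 = 2²·E_1 = 4·7.430×10^-20 J = 2.97×10^-19 J.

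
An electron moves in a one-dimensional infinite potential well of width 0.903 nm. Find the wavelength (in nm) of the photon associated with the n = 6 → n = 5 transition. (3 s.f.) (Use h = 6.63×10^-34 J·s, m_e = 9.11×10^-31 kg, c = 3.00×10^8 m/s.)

λ = 244 nm

E_1 = h²/(8m_eL²) = 7.397×10^-20 J, so ΔE = (6² − 5²)E_1 = 8.137×10^-19 J.
λ = hc/ΔE = (6.63×10^-34·3.00×10^8)/8.137×10^-19 = 2.44×10^-7 m = 244 nm.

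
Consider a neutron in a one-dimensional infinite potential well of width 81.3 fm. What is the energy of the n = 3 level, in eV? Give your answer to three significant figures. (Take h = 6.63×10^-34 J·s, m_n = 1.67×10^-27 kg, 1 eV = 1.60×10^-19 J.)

E_3 = 2.80×10^5 eV

For an infinite well E_n = n²h²/(8m_nL²), so E_1 = h²/(8m_nL²) = (6.63×10^-34)²/(8·1.67×10^-27·(8.13×10^-14 m)²) = 4.978×10^-15 J.
Then E_3 = 3²·E_1 = 9·4.978×10^-15 J = 4.480×10^-14 J.
Converting, E_3 = 4.480×10^-14 J / (1.60×10^-19 J/eV) = 2.80×10^5 eV.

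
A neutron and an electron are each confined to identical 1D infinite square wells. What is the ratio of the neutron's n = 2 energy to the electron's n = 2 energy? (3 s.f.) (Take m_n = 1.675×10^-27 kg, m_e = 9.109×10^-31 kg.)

5.44×10^-4

E_n ∝ 1/m at fixed n and L, so the ratio is m_e/m_n = 9.109×10^-31/1.675×10^-27 = 5.44×10^-4.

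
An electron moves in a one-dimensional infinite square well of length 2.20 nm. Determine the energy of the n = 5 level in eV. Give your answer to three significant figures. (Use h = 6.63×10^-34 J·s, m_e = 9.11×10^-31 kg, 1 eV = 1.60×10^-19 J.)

For an infinite well E_n = n²h²/(8m_eL²), so E_1 = h²/(8m_eL²) = (6.63×10^-34)²/(8·9.11×10^-31·(2.20×10^-9 m)²) = 1.246×10^-20 J.
Then E_5 = 5²·E_1 = 25·1.246×10^-20 J = 3.115×10^-19 J.
Converting, E_5 = 3.115×10^-19 J / (1.60×10^-19 J/eV) = 1.95 eV.

E_5 = 1.95 eV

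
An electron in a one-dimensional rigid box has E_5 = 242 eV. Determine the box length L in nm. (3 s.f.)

From E_n = n²h²/(8m_eL²), L = n·h/√(8m_eE_n).
E_5 = 242 eV = 3.877×10^-17 J, so L = 5·6.626×10^-34/√(8·9.109×10^-31·3.877×10^-17) = 1.97×10^-10 m = 0.197 nm.

L = 0.197 nm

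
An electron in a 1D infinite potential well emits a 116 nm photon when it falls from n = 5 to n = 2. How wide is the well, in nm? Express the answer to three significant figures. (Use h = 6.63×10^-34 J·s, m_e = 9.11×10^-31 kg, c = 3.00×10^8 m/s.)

The photon carries ΔE = hc/λ = 6.63×10^-34·3.00×10^8/1.16×10^-7 m = 1.715×10^-18 J.
Since ΔE = (5² − 2²)E_1, E_1 = 8.167×10^-20 J, and L = h/√(8m_eE_1) = 8.59×10^-10 m = 0.859 nm.

L = 0.859 nm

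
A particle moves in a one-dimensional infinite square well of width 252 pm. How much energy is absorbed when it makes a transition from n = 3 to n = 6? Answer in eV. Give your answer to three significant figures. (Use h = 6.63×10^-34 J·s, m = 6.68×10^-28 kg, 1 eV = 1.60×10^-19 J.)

E_1 = h²/(8mL²) = 1.295×10^-21 J.
|ΔE| = |3² − 6²|·E_1 = 27·1.295×10^-21 J = 3.497×10^-20 J = 0.219 eV.

|ΔE| = 0.219 eV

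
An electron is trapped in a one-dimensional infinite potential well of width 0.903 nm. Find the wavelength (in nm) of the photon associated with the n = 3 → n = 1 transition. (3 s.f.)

λ = 336 nm

E_1 = h²/(8m_eL²) = 7.389×10^-20 J, so ΔE = (3² − 1²)E_1 = 5.911×10^-19 J.
λ = hc/ΔE = (6.626×10^-34·2.998×10^8)/5.911×10^-19 = 3.36×10^-7 m = 336 nm.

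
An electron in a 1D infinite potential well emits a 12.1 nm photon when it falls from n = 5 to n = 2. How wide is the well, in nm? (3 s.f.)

L = 0.278 nm

The photon carries ΔE = hc/λ = 6.626×10^-34·2.998×10^8/1.21×10^-8 m = 1.642×10^-17 J.
Since ΔE = (5² − 2²)E_1, E_1 = 7.819×10^-19 J, and L = h/√(8m_eE_1) = 2.78×10^-10 m = 0.278 nm.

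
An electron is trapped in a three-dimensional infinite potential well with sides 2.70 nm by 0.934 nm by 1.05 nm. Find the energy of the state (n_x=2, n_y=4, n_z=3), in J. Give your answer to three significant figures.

E = 1.63×10^-18 J

For a 3D rectangular well E = (h²/8m_e)·Σ n_i²/L_i² = (6.626×10^-34)²/(8·9.109×10^-31) · [2²/(2.70 nm)² + 4²/(0.934 nm)² + 3²/(1.05 nm)²].
Evaluating gives E = 1.63×10^-18 J.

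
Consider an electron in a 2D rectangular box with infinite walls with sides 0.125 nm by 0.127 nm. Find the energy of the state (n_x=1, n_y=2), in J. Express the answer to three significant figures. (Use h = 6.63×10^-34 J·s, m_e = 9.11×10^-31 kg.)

E = 1.88×10^-17 J

For a 2D rectangular well E = (h²/8m_e)·Σ n_i²/L_i² = (6.63×10^-34)²/(8·9.11×10^-31) · [1²/(0.125 nm)² + 2²/(0.127 nm)²].
Evaluating gives E = 1.88×10^-17 J.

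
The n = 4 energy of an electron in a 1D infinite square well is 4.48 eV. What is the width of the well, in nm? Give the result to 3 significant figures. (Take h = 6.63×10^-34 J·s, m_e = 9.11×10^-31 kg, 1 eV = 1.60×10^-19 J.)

From E_n = n²h²/(8m_eL²), L = n·h/√(8m_eE_n).
E_4 = 4.48 eV = 7.168×10^-19 J, so L = 4·6.63×10^-34/√(8·9.11×10^-31·7.168×10^-19) = 1.16×10^-9 m = 1.16 nm.

L = 1.16 nm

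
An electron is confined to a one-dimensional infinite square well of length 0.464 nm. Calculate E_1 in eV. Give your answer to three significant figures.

E_1 = 1.75 eV

For an infinite well E_n = n²h²/(8m_eL²), so E_1 = h²/(8m_eL²) = (6.626×10^-34)²/(8·9.109×10^-31·(4.64×10^-10 m)²) = 2.798×10^-19 J.
Converting, E_1 = 2.798×10^-19 J / (1.602×10^-19 J/eV) = 1.75 eV.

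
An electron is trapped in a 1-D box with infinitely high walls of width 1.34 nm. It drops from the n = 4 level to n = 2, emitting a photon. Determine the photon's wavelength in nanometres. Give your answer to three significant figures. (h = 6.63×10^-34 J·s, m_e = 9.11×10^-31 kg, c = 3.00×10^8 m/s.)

λ = 493 nm

E_1 = h²/(8m_eL²) = 3.359×10^-20 J, so ΔE = (4² − 2²)E_1 = 4.031×10^-19 J.
λ = hc/ΔE = (6.63×10^-34·3.00×10^8)/4.031×10^-19 = 4.93×10^-7 m = 493 nm.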